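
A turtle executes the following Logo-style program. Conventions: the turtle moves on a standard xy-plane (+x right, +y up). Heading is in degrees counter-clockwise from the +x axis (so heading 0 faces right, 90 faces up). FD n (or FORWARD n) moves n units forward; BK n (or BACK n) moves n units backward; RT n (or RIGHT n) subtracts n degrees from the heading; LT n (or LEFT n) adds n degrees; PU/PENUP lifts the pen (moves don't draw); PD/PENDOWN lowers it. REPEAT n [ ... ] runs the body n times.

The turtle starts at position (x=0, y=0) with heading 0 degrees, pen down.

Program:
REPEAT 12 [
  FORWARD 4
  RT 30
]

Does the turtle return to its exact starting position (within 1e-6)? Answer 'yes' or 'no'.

Answer: yes

Derivation:
Executing turtle program step by step:
Start: pos=(0,0), heading=0, pen down
REPEAT 12 [
  -- iteration 1/12 --
  FD 4: (0,0) -> (4,0) [heading=0, draw]
  RT 30: heading 0 -> 330
  -- iteration 2/12 --
  FD 4: (4,0) -> (7.464,-2) [heading=330, draw]
  RT 30: heading 330 -> 300
  -- iteration 3/12 --
  FD 4: (7.464,-2) -> (9.464,-5.464) [heading=300, draw]
  RT 30: heading 300 -> 270
  -- iteration 4/12 --
  FD 4: (9.464,-5.464) -> (9.464,-9.464) [heading=270, draw]
  RT 30: heading 270 -> 240
  -- iteration 5/12 --
  FD 4: (9.464,-9.464) -> (7.464,-12.928) [heading=240, draw]
  RT 30: heading 240 -> 210
  -- iteration 6/12 --
  FD 4: (7.464,-12.928) -> (4,-14.928) [heading=210, draw]
  RT 30: heading 210 -> 180
  -- iteration 7/12 --
  FD 4: (4,-14.928) -> (0,-14.928) [heading=180, draw]
  RT 30: heading 180 -> 150
  -- iteration 8/12 --
  FD 4: (0,-14.928) -> (-3.464,-12.928) [heading=150, draw]
  RT 30: heading 150 -> 120
  -- iteration 9/12 --
  FD 4: (-3.464,-12.928) -> (-5.464,-9.464) [heading=120, draw]
  RT 30: heading 120 -> 90
  -- iteration 10/12 --
  FD 4: (-5.464,-9.464) -> (-5.464,-5.464) [heading=90, draw]
  RT 30: heading 90 -> 60
  -- iteration 11/12 --
  FD 4: (-5.464,-5.464) -> (-3.464,-2) [heading=60, draw]
  RT 30: heading 60 -> 30
  -- iteration 12/12 --
  FD 4: (-3.464,-2) -> (0,0) [heading=30, draw]
  RT 30: heading 30 -> 0
]
Final: pos=(0,0), heading=0, 12 segment(s) drawn

Start position: (0, 0)
Final position: (0, 0)
Distance = 0; < 1e-6 -> CLOSED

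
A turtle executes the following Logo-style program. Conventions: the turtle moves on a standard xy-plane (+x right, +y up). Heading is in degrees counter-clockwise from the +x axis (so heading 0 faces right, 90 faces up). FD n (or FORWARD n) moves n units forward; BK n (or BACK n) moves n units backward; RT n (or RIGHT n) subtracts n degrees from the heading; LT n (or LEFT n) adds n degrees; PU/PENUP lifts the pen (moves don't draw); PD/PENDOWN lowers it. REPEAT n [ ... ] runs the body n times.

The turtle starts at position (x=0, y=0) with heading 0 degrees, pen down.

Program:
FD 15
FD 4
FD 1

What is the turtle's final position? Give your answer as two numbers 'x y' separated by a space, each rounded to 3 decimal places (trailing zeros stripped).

Answer: 20 0

Derivation:
Executing turtle program step by step:
Start: pos=(0,0), heading=0, pen down
FD 15: (0,0) -> (15,0) [heading=0, draw]
FD 4: (15,0) -> (19,0) [heading=0, draw]
FD 1: (19,0) -> (20,0) [heading=0, draw]
Final: pos=(20,0), heading=0, 3 segment(s) drawn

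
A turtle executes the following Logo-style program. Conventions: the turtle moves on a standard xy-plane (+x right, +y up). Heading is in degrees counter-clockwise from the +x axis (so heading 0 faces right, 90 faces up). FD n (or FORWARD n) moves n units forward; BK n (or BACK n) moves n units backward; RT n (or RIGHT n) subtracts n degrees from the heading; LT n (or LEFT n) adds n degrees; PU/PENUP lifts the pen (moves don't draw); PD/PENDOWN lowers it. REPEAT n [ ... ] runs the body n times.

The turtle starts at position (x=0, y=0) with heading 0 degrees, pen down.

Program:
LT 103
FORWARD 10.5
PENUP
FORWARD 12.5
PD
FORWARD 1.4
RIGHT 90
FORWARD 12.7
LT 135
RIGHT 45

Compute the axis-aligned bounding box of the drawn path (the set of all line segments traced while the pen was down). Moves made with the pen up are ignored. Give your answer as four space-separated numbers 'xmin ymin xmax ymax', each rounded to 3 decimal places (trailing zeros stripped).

Executing turtle program step by step:
Start: pos=(0,0), heading=0, pen down
LT 103: heading 0 -> 103
FD 10.5: (0,0) -> (-2.362,10.231) [heading=103, draw]
PU: pen up
FD 12.5: (-2.362,10.231) -> (-5.174,22.411) [heading=103, move]
PD: pen down
FD 1.4: (-5.174,22.411) -> (-5.489,23.775) [heading=103, draw]
RT 90: heading 103 -> 13
FD 12.7: (-5.489,23.775) -> (6.886,26.632) [heading=13, draw]
LT 135: heading 13 -> 148
RT 45: heading 148 -> 103
Final: pos=(6.886,26.632), heading=103, 3 segment(s) drawn

Segment endpoints: x in {-5.489, -5.174, -2.362, 0, 6.886}, y in {0, 10.231, 22.411, 23.775, 26.632}
xmin=-5.489, ymin=0, xmax=6.886, ymax=26.632

Answer: -5.489 0 6.886 26.632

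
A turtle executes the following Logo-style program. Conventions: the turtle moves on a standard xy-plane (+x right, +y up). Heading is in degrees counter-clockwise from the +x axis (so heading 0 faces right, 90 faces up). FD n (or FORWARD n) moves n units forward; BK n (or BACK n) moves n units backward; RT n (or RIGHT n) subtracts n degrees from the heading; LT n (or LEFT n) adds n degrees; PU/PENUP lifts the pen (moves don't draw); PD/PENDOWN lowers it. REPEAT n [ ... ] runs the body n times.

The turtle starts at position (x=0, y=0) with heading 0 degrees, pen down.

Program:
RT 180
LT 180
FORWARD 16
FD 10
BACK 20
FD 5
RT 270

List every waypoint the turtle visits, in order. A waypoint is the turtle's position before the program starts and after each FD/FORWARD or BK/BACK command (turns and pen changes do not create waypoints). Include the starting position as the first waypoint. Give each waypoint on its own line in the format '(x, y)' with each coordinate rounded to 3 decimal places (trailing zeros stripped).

Executing turtle program step by step:
Start: pos=(0,0), heading=0, pen down
RT 180: heading 0 -> 180
LT 180: heading 180 -> 0
FD 16: (0,0) -> (16,0) [heading=0, draw]
FD 10: (16,0) -> (26,0) [heading=0, draw]
BK 20: (26,0) -> (6,0) [heading=0, draw]
FD 5: (6,0) -> (11,0) [heading=0, draw]
RT 270: heading 0 -> 90
Final: pos=(11,0), heading=90, 4 segment(s) drawn
Waypoints (5 total):
(0, 0)
(16, 0)
(26, 0)
(6, 0)
(11, 0)

Answer: (0, 0)
(16, 0)
(26, 0)
(6, 0)
(11, 0)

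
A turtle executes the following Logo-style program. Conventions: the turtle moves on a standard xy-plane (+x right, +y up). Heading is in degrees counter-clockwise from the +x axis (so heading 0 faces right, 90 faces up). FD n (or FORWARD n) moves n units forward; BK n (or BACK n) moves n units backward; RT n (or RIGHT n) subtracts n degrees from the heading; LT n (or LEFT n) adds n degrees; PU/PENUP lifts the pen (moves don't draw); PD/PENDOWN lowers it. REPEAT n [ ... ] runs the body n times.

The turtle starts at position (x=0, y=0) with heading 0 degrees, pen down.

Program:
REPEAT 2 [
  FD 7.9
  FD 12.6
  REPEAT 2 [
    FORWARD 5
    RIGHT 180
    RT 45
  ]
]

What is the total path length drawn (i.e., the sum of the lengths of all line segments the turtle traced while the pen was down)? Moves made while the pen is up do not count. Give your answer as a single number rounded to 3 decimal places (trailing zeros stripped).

Answer: 61

Derivation:
Executing turtle program step by step:
Start: pos=(0,0), heading=0, pen down
REPEAT 2 [
  -- iteration 1/2 --
  FD 7.9: (0,0) -> (7.9,0) [heading=0, draw]
  FD 12.6: (7.9,0) -> (20.5,0) [heading=0, draw]
  REPEAT 2 [
    -- iteration 1/2 --
    FD 5: (20.5,0) -> (25.5,0) [heading=0, draw]
    RT 180: heading 0 -> 180
    RT 45: heading 180 -> 135
    -- iteration 2/2 --
    FD 5: (25.5,0) -> (21.964,3.536) [heading=135, draw]
    RT 180: heading 135 -> 315
    RT 45: heading 315 -> 270
  ]
  -- iteration 2/2 --
  FD 7.9: (21.964,3.536) -> (21.964,-4.364) [heading=270, draw]
  FD 12.6: (21.964,-4.364) -> (21.964,-16.964) [heading=270, draw]
  REPEAT 2 [
    -- iteration 1/2 --
    FD 5: (21.964,-16.964) -> (21.964,-21.964) [heading=270, draw]
    RT 180: heading 270 -> 90
    RT 45: heading 90 -> 45
    -- iteration 2/2 --
    FD 5: (21.964,-21.964) -> (25.5,-18.429) [heading=45, draw]
    RT 180: heading 45 -> 225
    RT 45: heading 225 -> 180
  ]
]
Final: pos=(25.5,-18.429), heading=180, 8 segment(s) drawn

Segment lengths:
  seg 1: (0,0) -> (7.9,0), length = 7.9
  seg 2: (7.9,0) -> (20.5,0), length = 12.6
  seg 3: (20.5,0) -> (25.5,0), length = 5
  seg 4: (25.5,0) -> (21.964,3.536), length = 5
  seg 5: (21.964,3.536) -> (21.964,-4.364), length = 7.9
  seg 6: (21.964,-4.364) -> (21.964,-16.964), length = 12.6
  seg 7: (21.964,-16.964) -> (21.964,-21.964), length = 5
  seg 8: (21.964,-21.964) -> (25.5,-18.429), length = 5
Total = 61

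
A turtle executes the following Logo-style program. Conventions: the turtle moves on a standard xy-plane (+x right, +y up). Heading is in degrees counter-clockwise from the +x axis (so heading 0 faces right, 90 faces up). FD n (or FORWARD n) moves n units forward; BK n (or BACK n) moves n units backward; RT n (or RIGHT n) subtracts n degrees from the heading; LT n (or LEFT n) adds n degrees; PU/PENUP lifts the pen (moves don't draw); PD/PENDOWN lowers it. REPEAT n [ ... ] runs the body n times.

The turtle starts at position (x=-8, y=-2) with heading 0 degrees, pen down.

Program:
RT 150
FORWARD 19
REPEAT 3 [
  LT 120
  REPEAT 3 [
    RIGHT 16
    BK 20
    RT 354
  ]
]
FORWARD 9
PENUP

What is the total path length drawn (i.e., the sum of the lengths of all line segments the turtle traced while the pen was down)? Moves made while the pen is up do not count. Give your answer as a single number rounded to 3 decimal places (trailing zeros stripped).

Answer: 208

Derivation:
Executing turtle program step by step:
Start: pos=(-8,-2), heading=0, pen down
RT 150: heading 0 -> 210
FD 19: (-8,-2) -> (-24.454,-11.5) [heading=210, draw]
REPEAT 3 [
  -- iteration 1/3 --
  LT 120: heading 210 -> 330
  REPEAT 3 [
    -- iteration 1/3 --
    RT 16: heading 330 -> 314
    BK 20: (-24.454,-11.5) -> (-38.348,2.887) [heading=314, draw]
    RT 354: heading 314 -> 320
    -- iteration 2/3 --
    RT 16: heading 320 -> 304
    BK 20: (-38.348,2.887) -> (-49.532,19.468) [heading=304, draw]
    RT 354: heading 304 -> 310
    -- iteration 3/3 --
    RT 16: heading 310 -> 294
    BK 20: (-49.532,19.468) -> (-57.666,37.738) [heading=294, draw]
    RT 354: heading 294 -> 300
  ]
  -- iteration 2/3 --
  LT 120: heading 300 -> 60
  REPEAT 3 [
    -- iteration 1/3 --
    RT 16: heading 60 -> 44
    BK 20: (-57.666,37.738) -> (-72.053,23.845) [heading=44, draw]
    RT 354: heading 44 -> 50
    -- iteration 2/3 --
    RT 16: heading 50 -> 34
    BK 20: (-72.053,23.845) -> (-88.634,12.661) [heading=34, draw]
    RT 354: heading 34 -> 40
    -- iteration 3/3 --
    RT 16: heading 40 -> 24
    BK 20: (-88.634,12.661) -> (-106.905,4.527) [heading=24, draw]
    RT 354: heading 24 -> 30
  ]
  -- iteration 3/3 --
  LT 120: heading 30 -> 150
  REPEAT 3 [
    -- iteration 1/3 --
    RT 16: heading 150 -> 134
    BK 20: (-106.905,4.527) -> (-93.012,-9.86) [heading=134, draw]
    RT 354: heading 134 -> 140
    -- iteration 2/3 --
    RT 16: heading 140 -> 124
    BK 20: (-93.012,-9.86) -> (-81.828,-26.441) [heading=124, draw]
    RT 354: heading 124 -> 130
    -- iteration 3/3 --
    RT 16: heading 130 -> 114
    BK 20: (-81.828,-26.441) -> (-73.693,-44.712) [heading=114, draw]
    RT 354: heading 114 -> 120
  ]
]
FD 9: (-73.693,-44.712) -> (-78.193,-36.918) [heading=120, draw]
PU: pen up
Final: pos=(-78.193,-36.918), heading=120, 11 segment(s) drawn

Segment lengths:
  seg 1: (-8,-2) -> (-24.454,-11.5), length = 19
  seg 2: (-24.454,-11.5) -> (-38.348,2.887), length = 20
  seg 3: (-38.348,2.887) -> (-49.532,19.468), length = 20
  seg 4: (-49.532,19.468) -> (-57.666,37.738), length = 20
  seg 5: (-57.666,37.738) -> (-72.053,23.845), length = 20
  seg 6: (-72.053,23.845) -> (-88.634,12.661), length = 20
  seg 7: (-88.634,12.661) -> (-106.905,4.527), length = 20
  seg 8: (-106.905,4.527) -> (-93.012,-9.86), length = 20
  seg 9: (-93.012,-9.86) -> (-81.828,-26.441), length = 20
  seg 10: (-81.828,-26.441) -> (-73.693,-44.712), length = 20
  seg 11: (-73.693,-44.712) -> (-78.193,-36.918), length = 9
Total = 208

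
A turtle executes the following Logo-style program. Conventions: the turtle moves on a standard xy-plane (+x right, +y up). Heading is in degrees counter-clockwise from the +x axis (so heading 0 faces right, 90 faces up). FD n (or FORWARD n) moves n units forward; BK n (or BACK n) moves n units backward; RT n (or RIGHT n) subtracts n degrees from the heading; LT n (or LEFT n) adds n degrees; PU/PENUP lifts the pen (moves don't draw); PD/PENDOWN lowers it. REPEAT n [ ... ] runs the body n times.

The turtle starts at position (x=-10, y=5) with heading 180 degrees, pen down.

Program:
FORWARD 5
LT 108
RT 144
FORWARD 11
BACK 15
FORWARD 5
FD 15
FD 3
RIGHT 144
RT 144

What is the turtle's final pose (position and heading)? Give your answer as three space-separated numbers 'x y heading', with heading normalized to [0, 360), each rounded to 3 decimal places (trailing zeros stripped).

Answer: -30.371 16.168 216

Derivation:
Executing turtle program step by step:
Start: pos=(-10,5), heading=180, pen down
FD 5: (-10,5) -> (-15,5) [heading=180, draw]
LT 108: heading 180 -> 288
RT 144: heading 288 -> 144
FD 11: (-15,5) -> (-23.899,11.466) [heading=144, draw]
BK 15: (-23.899,11.466) -> (-11.764,2.649) [heading=144, draw]
FD 5: (-11.764,2.649) -> (-15.809,5.588) [heading=144, draw]
FD 15: (-15.809,5.588) -> (-27.944,14.405) [heading=144, draw]
FD 3: (-27.944,14.405) -> (-30.371,16.168) [heading=144, draw]
RT 144: heading 144 -> 0
RT 144: heading 0 -> 216
Final: pos=(-30.371,16.168), heading=216, 6 segment(s) drawn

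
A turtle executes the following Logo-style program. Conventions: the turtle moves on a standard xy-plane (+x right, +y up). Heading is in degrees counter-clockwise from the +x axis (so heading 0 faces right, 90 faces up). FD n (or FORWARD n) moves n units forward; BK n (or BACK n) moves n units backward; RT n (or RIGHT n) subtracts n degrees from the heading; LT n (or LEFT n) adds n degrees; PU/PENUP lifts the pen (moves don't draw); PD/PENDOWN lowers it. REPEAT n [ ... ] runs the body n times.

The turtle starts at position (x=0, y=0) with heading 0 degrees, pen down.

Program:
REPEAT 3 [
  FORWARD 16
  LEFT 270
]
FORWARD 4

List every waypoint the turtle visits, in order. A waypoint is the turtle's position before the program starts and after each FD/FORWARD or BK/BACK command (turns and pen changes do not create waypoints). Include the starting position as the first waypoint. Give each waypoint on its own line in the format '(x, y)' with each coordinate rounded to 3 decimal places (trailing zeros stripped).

Executing turtle program step by step:
Start: pos=(0,0), heading=0, pen down
REPEAT 3 [
  -- iteration 1/3 --
  FD 16: (0,0) -> (16,0) [heading=0, draw]
  LT 270: heading 0 -> 270
  -- iteration 2/3 --
  FD 16: (16,0) -> (16,-16) [heading=270, draw]
  LT 270: heading 270 -> 180
  -- iteration 3/3 --
  FD 16: (16,-16) -> (0,-16) [heading=180, draw]
  LT 270: heading 180 -> 90
]
FD 4: (0,-16) -> (0,-12) [heading=90, draw]
Final: pos=(0,-12), heading=90, 4 segment(s) drawn
Waypoints (5 total):
(0, 0)
(16, 0)
(16, -16)
(0, -16)
(0, -12)

Answer: (0, 0)
(16, 0)
(16, -16)
(0, -16)
(0, -12)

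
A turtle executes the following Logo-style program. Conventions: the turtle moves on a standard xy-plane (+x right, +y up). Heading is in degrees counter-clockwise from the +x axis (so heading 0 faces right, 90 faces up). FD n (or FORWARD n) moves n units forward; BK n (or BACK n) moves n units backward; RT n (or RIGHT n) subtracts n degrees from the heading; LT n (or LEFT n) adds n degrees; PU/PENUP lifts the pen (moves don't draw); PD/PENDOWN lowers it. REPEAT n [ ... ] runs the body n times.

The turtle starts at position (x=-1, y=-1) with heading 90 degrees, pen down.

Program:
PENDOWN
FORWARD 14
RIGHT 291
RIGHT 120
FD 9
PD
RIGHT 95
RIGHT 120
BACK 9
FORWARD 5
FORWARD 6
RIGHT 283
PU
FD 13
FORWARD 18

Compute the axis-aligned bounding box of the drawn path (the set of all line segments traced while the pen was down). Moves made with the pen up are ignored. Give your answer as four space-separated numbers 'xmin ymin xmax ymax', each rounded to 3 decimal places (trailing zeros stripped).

Executing turtle program step by step:
Start: pos=(-1,-1), heading=90, pen down
PD: pen down
FD 14: (-1,-1) -> (-1,13) [heading=90, draw]
RT 291: heading 90 -> 159
RT 120: heading 159 -> 39
FD 9: (-1,13) -> (5.994,18.664) [heading=39, draw]
PD: pen down
RT 95: heading 39 -> 304
RT 120: heading 304 -> 184
BK 9: (5.994,18.664) -> (14.972,19.292) [heading=184, draw]
FD 5: (14.972,19.292) -> (9.985,18.943) [heading=184, draw]
FD 6: (9.985,18.943) -> (3.999,18.524) [heading=184, draw]
RT 283: heading 184 -> 261
PU: pen up
FD 13: (3.999,18.524) -> (1.966,5.684) [heading=261, move]
FD 18: (1.966,5.684) -> (-0.85,-12.094) [heading=261, move]
Final: pos=(-0.85,-12.094), heading=261, 5 segment(s) drawn

Segment endpoints: x in {-1, -1, 3.999, 5.994, 9.985, 14.972}, y in {-1, 13, 18.524, 18.664, 18.943, 19.292}
xmin=-1, ymin=-1, xmax=14.972, ymax=19.292

Answer: -1 -1 14.972 19.292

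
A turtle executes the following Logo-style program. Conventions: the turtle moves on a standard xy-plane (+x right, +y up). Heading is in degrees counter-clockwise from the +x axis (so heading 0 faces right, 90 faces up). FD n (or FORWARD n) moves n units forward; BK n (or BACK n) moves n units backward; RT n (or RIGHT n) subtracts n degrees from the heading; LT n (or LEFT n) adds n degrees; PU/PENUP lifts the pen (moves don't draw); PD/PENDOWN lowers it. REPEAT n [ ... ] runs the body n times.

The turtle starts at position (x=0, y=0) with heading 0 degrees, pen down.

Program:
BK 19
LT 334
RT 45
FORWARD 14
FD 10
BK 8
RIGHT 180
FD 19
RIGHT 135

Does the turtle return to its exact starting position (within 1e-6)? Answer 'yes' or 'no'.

Answer: no

Derivation:
Executing turtle program step by step:
Start: pos=(0,0), heading=0, pen down
BK 19: (0,0) -> (-19,0) [heading=0, draw]
LT 334: heading 0 -> 334
RT 45: heading 334 -> 289
FD 14: (-19,0) -> (-14.442,-13.237) [heading=289, draw]
FD 10: (-14.442,-13.237) -> (-11.186,-22.692) [heading=289, draw]
BK 8: (-11.186,-22.692) -> (-13.791,-15.128) [heading=289, draw]
RT 180: heading 289 -> 109
FD 19: (-13.791,-15.128) -> (-19.977,2.837) [heading=109, draw]
RT 135: heading 109 -> 334
Final: pos=(-19.977,2.837), heading=334, 5 segment(s) drawn

Start position: (0, 0)
Final position: (-19.977, 2.837)
Distance = 20.177; >= 1e-6 -> NOT closed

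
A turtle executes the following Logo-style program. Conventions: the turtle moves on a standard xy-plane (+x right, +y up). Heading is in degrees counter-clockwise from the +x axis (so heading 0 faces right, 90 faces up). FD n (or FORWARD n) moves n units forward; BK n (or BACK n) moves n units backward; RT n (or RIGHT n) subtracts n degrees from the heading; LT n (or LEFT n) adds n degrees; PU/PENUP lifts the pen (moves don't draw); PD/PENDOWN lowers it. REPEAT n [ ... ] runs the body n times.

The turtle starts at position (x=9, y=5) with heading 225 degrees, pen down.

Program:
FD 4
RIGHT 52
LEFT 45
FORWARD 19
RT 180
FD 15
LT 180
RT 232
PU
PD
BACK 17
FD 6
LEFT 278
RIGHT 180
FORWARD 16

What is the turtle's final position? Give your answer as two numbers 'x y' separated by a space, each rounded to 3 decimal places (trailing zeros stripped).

Executing turtle program step by step:
Start: pos=(9,5), heading=225, pen down
FD 4: (9,5) -> (6.172,2.172) [heading=225, draw]
RT 52: heading 225 -> 173
LT 45: heading 173 -> 218
FD 19: (6.172,2.172) -> (-8.801,-9.526) [heading=218, draw]
RT 180: heading 218 -> 38
FD 15: (-8.801,-9.526) -> (3.02,-0.291) [heading=38, draw]
LT 180: heading 38 -> 218
RT 232: heading 218 -> 346
PU: pen up
PD: pen down
BK 17: (3.02,-0.291) -> (-13.475,3.822) [heading=346, draw]
FD 6: (-13.475,3.822) -> (-7.654,2.37) [heading=346, draw]
LT 278: heading 346 -> 264
RT 180: heading 264 -> 84
FD 16: (-7.654,2.37) -> (-5.981,18.282) [heading=84, draw]
Final: pos=(-5.981,18.282), heading=84, 6 segment(s) drawn

Answer: -5.981 18.282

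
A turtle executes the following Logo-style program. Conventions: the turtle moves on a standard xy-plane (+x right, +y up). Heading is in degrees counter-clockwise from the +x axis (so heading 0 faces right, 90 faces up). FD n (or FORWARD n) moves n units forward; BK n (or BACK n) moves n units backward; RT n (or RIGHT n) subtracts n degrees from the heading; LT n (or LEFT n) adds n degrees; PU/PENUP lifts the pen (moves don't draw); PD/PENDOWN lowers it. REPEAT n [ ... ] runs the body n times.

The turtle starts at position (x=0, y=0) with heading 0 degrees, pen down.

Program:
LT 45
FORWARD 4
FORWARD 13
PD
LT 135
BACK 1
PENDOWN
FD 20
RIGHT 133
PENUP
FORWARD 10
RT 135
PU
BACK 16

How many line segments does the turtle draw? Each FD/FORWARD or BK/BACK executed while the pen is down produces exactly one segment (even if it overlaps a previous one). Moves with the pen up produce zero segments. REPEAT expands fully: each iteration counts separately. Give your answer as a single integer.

Answer: 4

Derivation:
Executing turtle program step by step:
Start: pos=(0,0), heading=0, pen down
LT 45: heading 0 -> 45
FD 4: (0,0) -> (2.828,2.828) [heading=45, draw]
FD 13: (2.828,2.828) -> (12.021,12.021) [heading=45, draw]
PD: pen down
LT 135: heading 45 -> 180
BK 1: (12.021,12.021) -> (13.021,12.021) [heading=180, draw]
PD: pen down
FD 20: (13.021,12.021) -> (-6.979,12.021) [heading=180, draw]
RT 133: heading 180 -> 47
PU: pen up
FD 10: (-6.979,12.021) -> (-0.159,19.334) [heading=47, move]
RT 135: heading 47 -> 272
PU: pen up
BK 16: (-0.159,19.334) -> (-0.718,35.325) [heading=272, move]
Final: pos=(-0.718,35.325), heading=272, 4 segment(s) drawn
Segments drawn: 4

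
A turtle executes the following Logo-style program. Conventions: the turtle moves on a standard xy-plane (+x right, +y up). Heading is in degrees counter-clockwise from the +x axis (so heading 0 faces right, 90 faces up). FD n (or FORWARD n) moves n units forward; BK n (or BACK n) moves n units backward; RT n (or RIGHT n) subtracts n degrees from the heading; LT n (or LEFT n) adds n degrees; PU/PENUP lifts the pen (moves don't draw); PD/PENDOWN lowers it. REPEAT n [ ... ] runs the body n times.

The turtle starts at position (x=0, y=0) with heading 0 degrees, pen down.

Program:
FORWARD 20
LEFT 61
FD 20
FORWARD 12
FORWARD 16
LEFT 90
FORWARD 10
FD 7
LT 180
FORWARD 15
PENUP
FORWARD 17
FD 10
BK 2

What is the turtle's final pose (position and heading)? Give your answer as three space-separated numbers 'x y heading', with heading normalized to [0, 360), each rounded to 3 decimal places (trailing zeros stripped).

Executing turtle program step by step:
Start: pos=(0,0), heading=0, pen down
FD 20: (0,0) -> (20,0) [heading=0, draw]
LT 61: heading 0 -> 61
FD 20: (20,0) -> (29.696,17.492) [heading=61, draw]
FD 12: (29.696,17.492) -> (35.514,27.988) [heading=61, draw]
FD 16: (35.514,27.988) -> (43.271,41.982) [heading=61, draw]
LT 90: heading 61 -> 151
FD 10: (43.271,41.982) -> (34.525,46.83) [heading=151, draw]
FD 7: (34.525,46.83) -> (28.402,50.224) [heading=151, draw]
LT 180: heading 151 -> 331
FD 15: (28.402,50.224) -> (41.522,42.951) [heading=331, draw]
PU: pen up
FD 17: (41.522,42.951) -> (56.39,34.71) [heading=331, move]
FD 10: (56.39,34.71) -> (65.136,29.862) [heading=331, move]
BK 2: (65.136,29.862) -> (63.387,30.831) [heading=331, move]
Final: pos=(63.387,30.831), heading=331, 7 segment(s) drawn

Answer: 63.387 30.831 331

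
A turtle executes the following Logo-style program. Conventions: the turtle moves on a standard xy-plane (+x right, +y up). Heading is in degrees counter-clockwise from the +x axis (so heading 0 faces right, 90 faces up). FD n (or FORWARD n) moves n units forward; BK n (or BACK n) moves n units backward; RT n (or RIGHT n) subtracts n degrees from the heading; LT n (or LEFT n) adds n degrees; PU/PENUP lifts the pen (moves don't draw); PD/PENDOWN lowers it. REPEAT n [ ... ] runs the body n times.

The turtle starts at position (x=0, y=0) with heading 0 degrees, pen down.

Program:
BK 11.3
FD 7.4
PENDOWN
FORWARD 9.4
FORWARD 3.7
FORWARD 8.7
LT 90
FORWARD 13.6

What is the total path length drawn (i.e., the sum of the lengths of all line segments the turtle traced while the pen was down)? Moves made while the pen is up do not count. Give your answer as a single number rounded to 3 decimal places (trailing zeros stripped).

Answer: 54.1

Derivation:
Executing turtle program step by step:
Start: pos=(0,0), heading=0, pen down
BK 11.3: (0,0) -> (-11.3,0) [heading=0, draw]
FD 7.4: (-11.3,0) -> (-3.9,0) [heading=0, draw]
PD: pen down
FD 9.4: (-3.9,0) -> (5.5,0) [heading=0, draw]
FD 3.7: (5.5,0) -> (9.2,0) [heading=0, draw]
FD 8.7: (9.2,0) -> (17.9,0) [heading=0, draw]
LT 90: heading 0 -> 90
FD 13.6: (17.9,0) -> (17.9,13.6) [heading=90, draw]
Final: pos=(17.9,13.6), heading=90, 6 segment(s) drawn

Segment lengths:
  seg 1: (0,0) -> (-11.3,0), length = 11.3
  seg 2: (-11.3,0) -> (-3.9,0), length = 7.4
  seg 3: (-3.9,0) -> (5.5,0), length = 9.4
  seg 4: (5.5,0) -> (9.2,0), length = 3.7
  seg 5: (9.2,0) -> (17.9,0), length = 8.7
  seg 6: (17.9,0) -> (17.9,13.6), length = 13.6
Total = 54.1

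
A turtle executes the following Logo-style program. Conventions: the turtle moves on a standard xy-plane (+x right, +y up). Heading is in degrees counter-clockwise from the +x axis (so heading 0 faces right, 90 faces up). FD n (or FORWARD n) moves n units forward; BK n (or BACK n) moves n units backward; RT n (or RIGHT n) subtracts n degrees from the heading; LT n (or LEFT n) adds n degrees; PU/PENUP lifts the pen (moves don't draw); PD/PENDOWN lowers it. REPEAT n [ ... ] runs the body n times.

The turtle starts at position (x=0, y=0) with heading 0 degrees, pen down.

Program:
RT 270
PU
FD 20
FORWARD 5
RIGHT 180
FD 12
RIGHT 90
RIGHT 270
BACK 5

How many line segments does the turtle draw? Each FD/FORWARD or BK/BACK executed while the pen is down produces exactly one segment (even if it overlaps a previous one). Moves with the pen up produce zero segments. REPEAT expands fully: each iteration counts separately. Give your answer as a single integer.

Executing turtle program step by step:
Start: pos=(0,0), heading=0, pen down
RT 270: heading 0 -> 90
PU: pen up
FD 20: (0,0) -> (0,20) [heading=90, move]
FD 5: (0,20) -> (0,25) [heading=90, move]
RT 180: heading 90 -> 270
FD 12: (0,25) -> (0,13) [heading=270, move]
RT 90: heading 270 -> 180
RT 270: heading 180 -> 270
BK 5: (0,13) -> (0,18) [heading=270, move]
Final: pos=(0,18), heading=270, 0 segment(s) drawn
Segments drawn: 0

Answer: 0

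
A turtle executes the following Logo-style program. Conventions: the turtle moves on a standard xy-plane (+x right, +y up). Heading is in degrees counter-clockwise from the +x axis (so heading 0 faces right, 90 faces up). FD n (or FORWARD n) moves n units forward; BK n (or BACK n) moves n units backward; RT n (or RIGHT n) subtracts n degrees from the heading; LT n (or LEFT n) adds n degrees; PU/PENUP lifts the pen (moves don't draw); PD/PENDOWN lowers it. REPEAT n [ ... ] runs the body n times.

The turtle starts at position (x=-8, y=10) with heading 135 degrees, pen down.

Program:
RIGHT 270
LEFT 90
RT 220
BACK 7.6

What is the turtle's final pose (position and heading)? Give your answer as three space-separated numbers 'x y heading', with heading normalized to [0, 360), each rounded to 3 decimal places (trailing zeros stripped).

Executing turtle program step by step:
Start: pos=(-8,10), heading=135, pen down
RT 270: heading 135 -> 225
LT 90: heading 225 -> 315
RT 220: heading 315 -> 95
BK 7.6: (-8,10) -> (-7.338,2.429) [heading=95, draw]
Final: pos=(-7.338,2.429), heading=95, 1 segment(s) drawn

Answer: -7.338 2.429 95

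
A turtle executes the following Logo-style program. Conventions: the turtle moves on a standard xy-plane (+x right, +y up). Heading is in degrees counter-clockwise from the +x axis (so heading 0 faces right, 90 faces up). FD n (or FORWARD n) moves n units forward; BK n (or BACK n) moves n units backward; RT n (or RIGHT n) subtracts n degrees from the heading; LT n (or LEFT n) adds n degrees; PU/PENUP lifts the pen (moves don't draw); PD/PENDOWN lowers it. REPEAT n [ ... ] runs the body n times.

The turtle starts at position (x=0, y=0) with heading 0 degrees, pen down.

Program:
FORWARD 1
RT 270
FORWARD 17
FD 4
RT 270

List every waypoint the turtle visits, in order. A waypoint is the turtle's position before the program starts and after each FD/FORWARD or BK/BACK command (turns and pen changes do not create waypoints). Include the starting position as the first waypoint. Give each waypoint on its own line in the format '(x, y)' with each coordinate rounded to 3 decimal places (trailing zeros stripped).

Executing turtle program step by step:
Start: pos=(0,0), heading=0, pen down
FD 1: (0,0) -> (1,0) [heading=0, draw]
RT 270: heading 0 -> 90
FD 17: (1,0) -> (1,17) [heading=90, draw]
FD 4: (1,17) -> (1,21) [heading=90, draw]
RT 270: heading 90 -> 180
Final: pos=(1,21), heading=180, 3 segment(s) drawn
Waypoints (4 total):
(0, 0)
(1, 0)
(1, 17)
(1, 21)

Answer: (0, 0)
(1, 0)
(1, 17)
(1, 21)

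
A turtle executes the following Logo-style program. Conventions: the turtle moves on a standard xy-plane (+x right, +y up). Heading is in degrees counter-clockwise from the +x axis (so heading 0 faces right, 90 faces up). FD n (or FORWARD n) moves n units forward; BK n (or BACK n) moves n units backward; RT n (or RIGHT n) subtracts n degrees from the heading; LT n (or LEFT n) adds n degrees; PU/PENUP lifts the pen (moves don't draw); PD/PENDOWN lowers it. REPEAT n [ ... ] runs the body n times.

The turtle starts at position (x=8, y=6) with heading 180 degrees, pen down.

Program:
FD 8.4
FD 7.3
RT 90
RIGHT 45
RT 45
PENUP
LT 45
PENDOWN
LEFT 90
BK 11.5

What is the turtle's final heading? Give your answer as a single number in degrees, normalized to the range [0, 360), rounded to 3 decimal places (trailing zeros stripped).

Answer: 135

Derivation:
Executing turtle program step by step:
Start: pos=(8,6), heading=180, pen down
FD 8.4: (8,6) -> (-0.4,6) [heading=180, draw]
FD 7.3: (-0.4,6) -> (-7.7,6) [heading=180, draw]
RT 90: heading 180 -> 90
RT 45: heading 90 -> 45
RT 45: heading 45 -> 0
PU: pen up
LT 45: heading 0 -> 45
PD: pen down
LT 90: heading 45 -> 135
BK 11.5: (-7.7,6) -> (0.432,-2.132) [heading=135, draw]
Final: pos=(0.432,-2.132), heading=135, 3 segment(s) drawn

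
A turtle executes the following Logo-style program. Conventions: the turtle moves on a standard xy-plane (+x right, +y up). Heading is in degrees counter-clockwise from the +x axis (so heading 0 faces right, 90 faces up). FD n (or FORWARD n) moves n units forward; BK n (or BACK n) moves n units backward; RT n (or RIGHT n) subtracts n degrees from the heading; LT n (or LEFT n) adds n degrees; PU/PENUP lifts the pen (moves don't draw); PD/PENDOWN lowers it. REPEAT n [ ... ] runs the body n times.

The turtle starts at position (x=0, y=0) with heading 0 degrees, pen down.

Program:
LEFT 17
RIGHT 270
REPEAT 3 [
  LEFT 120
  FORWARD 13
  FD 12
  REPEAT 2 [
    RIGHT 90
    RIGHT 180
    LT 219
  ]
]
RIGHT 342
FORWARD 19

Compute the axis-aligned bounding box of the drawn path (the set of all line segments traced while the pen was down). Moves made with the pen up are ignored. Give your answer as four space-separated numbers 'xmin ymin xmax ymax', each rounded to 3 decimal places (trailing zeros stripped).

Executing turtle program step by step:
Start: pos=(0,0), heading=0, pen down
LT 17: heading 0 -> 17
RT 270: heading 17 -> 107
REPEAT 3 [
  -- iteration 1/3 --
  LT 120: heading 107 -> 227
  FD 13: (0,0) -> (-8.866,-9.508) [heading=227, draw]
  FD 12: (-8.866,-9.508) -> (-17.05,-18.284) [heading=227, draw]
  REPEAT 2 [
    -- iteration 1/2 --
    RT 90: heading 227 -> 137
    RT 180: heading 137 -> 317
    LT 219: heading 317 -> 176
    -- iteration 2/2 --
    RT 90: heading 176 -> 86
    RT 180: heading 86 -> 266
    LT 219: heading 266 -> 125
  ]
  -- iteration 2/3 --
  LT 120: heading 125 -> 245
  FD 13: (-17.05,-18.284) -> (-22.544,-30.066) [heading=245, draw]
  FD 12: (-22.544,-30.066) -> (-27.615,-40.942) [heading=245, draw]
  REPEAT 2 [
    -- iteration 1/2 --
    RT 90: heading 245 -> 155
    RT 180: heading 155 -> 335
    LT 219: heading 335 -> 194
    -- iteration 2/2 --
    RT 90: heading 194 -> 104
    RT 180: heading 104 -> 284
    LT 219: heading 284 -> 143
  ]
  -- iteration 3/3 --
  LT 120: heading 143 -> 263
  FD 13: (-27.615,-40.942) -> (-29.2,-53.845) [heading=263, draw]
  FD 12: (-29.2,-53.845) -> (-30.662,-65.755) [heading=263, draw]
  REPEAT 2 [
    -- iteration 1/2 --
    RT 90: heading 263 -> 173
    RT 180: heading 173 -> 353
    LT 219: heading 353 -> 212
    -- iteration 2/2 --
    RT 90: heading 212 -> 122
    RT 180: heading 122 -> 302
    LT 219: heading 302 -> 161
  ]
]
RT 342: heading 161 -> 179
FD 19: (-30.662,-65.755) -> (-49.659,-65.424) [heading=179, draw]
Final: pos=(-49.659,-65.424), heading=179, 7 segment(s) drawn

Segment endpoints: x in {-49.659, -30.662, -29.2, -27.615, -22.544, -17.05, -8.866, 0}, y in {-65.755, -65.424, -53.845, -40.942, -30.066, -18.284, -9.508, 0}
xmin=-49.659, ymin=-65.755, xmax=0, ymax=0

Answer: -49.659 -65.755 0 0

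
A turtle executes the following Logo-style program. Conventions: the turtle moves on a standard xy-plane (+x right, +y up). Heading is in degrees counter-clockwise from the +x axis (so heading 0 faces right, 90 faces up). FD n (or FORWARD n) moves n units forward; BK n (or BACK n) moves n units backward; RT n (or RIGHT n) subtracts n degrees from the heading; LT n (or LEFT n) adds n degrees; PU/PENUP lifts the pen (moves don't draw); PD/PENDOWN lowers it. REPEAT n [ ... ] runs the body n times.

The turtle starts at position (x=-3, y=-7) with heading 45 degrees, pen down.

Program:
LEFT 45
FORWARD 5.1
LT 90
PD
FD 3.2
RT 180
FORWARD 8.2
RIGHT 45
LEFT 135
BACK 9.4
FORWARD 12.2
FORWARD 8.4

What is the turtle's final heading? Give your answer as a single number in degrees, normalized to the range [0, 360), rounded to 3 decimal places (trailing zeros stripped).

Answer: 90

Derivation:
Executing turtle program step by step:
Start: pos=(-3,-7), heading=45, pen down
LT 45: heading 45 -> 90
FD 5.1: (-3,-7) -> (-3,-1.9) [heading=90, draw]
LT 90: heading 90 -> 180
PD: pen down
FD 3.2: (-3,-1.9) -> (-6.2,-1.9) [heading=180, draw]
RT 180: heading 180 -> 0
FD 8.2: (-6.2,-1.9) -> (2,-1.9) [heading=0, draw]
RT 45: heading 0 -> 315
LT 135: heading 315 -> 90
BK 9.4: (2,-1.9) -> (2,-11.3) [heading=90, draw]
FD 12.2: (2,-11.3) -> (2,0.9) [heading=90, draw]
FD 8.4: (2,0.9) -> (2,9.3) [heading=90, draw]
Final: pos=(2,9.3), heading=90, 6 segment(s) drawn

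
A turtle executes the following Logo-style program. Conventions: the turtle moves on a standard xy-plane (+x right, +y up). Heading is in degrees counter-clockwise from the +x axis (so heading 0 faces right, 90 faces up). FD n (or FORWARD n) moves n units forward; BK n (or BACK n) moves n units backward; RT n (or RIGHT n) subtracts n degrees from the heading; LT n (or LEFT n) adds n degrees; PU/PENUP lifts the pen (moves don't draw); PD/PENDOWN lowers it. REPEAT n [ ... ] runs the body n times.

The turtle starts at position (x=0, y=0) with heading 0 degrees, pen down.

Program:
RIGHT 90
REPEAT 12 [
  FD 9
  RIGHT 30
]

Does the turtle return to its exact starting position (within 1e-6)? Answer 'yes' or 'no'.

Answer: yes

Derivation:
Executing turtle program step by step:
Start: pos=(0,0), heading=0, pen down
RT 90: heading 0 -> 270
REPEAT 12 [
  -- iteration 1/12 --
  FD 9: (0,0) -> (0,-9) [heading=270, draw]
  RT 30: heading 270 -> 240
  -- iteration 2/12 --
  FD 9: (0,-9) -> (-4.5,-16.794) [heading=240, draw]
  RT 30: heading 240 -> 210
  -- iteration 3/12 --
  FD 9: (-4.5,-16.794) -> (-12.294,-21.294) [heading=210, draw]
  RT 30: heading 210 -> 180
  -- iteration 4/12 --
  FD 9: (-12.294,-21.294) -> (-21.294,-21.294) [heading=180, draw]
  RT 30: heading 180 -> 150
  -- iteration 5/12 --
  FD 9: (-21.294,-21.294) -> (-29.088,-16.794) [heading=150, draw]
  RT 30: heading 150 -> 120
  -- iteration 6/12 --
  FD 9: (-29.088,-16.794) -> (-33.588,-9) [heading=120, draw]
  RT 30: heading 120 -> 90
  -- iteration 7/12 --
  FD 9: (-33.588,-9) -> (-33.588,0) [heading=90, draw]
  RT 30: heading 90 -> 60
  -- iteration 8/12 --
  FD 9: (-33.588,0) -> (-29.088,7.794) [heading=60, draw]
  RT 30: heading 60 -> 30
  -- iteration 9/12 --
  FD 9: (-29.088,7.794) -> (-21.294,12.294) [heading=30, draw]
  RT 30: heading 30 -> 0
  -- iteration 10/12 --
  FD 9: (-21.294,12.294) -> (-12.294,12.294) [heading=0, draw]
  RT 30: heading 0 -> 330
  -- iteration 11/12 --
  FD 9: (-12.294,12.294) -> (-4.5,7.794) [heading=330, draw]
  RT 30: heading 330 -> 300
  -- iteration 12/12 --
  FD 9: (-4.5,7.794) -> (0,0) [heading=300, draw]
  RT 30: heading 300 -> 270
]
Final: pos=(0,0), heading=270, 12 segment(s) drawn

Start position: (0, 0)
Final position: (0, 0)
Distance = 0; < 1e-6 -> CLOSED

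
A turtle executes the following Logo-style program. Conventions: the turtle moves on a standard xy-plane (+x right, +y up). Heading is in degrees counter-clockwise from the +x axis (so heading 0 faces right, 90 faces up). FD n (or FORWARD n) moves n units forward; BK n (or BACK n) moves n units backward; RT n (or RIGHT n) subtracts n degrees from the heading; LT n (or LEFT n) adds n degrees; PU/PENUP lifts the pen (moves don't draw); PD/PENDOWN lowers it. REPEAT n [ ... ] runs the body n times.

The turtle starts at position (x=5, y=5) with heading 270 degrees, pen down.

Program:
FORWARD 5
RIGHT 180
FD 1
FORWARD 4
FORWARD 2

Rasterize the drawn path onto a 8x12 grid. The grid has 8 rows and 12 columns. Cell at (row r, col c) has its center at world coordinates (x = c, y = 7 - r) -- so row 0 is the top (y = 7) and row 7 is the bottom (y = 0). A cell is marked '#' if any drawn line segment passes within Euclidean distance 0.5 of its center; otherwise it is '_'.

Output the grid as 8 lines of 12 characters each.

Answer: _____#______
_____#______
_____#______
_____#______
_____#______
_____#______
_____#______
_____#______

Derivation:
Segment 0: (5,5) -> (5,0)
Segment 1: (5,0) -> (5,1)
Segment 2: (5,1) -> (5,5)
Segment 3: (5,5) -> (5,7)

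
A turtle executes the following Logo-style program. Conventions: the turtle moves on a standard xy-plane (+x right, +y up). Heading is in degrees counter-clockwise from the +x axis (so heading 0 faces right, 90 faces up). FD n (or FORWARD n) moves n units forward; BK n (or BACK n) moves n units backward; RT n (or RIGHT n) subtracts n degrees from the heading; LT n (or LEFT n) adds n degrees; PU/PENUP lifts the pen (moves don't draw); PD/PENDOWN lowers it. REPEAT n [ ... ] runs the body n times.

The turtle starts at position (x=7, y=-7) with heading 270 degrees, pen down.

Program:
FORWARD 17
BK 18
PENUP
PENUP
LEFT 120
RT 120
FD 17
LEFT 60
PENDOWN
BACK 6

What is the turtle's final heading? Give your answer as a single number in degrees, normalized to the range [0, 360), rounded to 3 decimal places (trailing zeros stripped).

Executing turtle program step by step:
Start: pos=(7,-7), heading=270, pen down
FD 17: (7,-7) -> (7,-24) [heading=270, draw]
BK 18: (7,-24) -> (7,-6) [heading=270, draw]
PU: pen up
PU: pen up
LT 120: heading 270 -> 30
RT 120: heading 30 -> 270
FD 17: (7,-6) -> (7,-23) [heading=270, move]
LT 60: heading 270 -> 330
PD: pen down
BK 6: (7,-23) -> (1.804,-20) [heading=330, draw]
Final: pos=(1.804,-20), heading=330, 3 segment(s) drawn

Answer: 330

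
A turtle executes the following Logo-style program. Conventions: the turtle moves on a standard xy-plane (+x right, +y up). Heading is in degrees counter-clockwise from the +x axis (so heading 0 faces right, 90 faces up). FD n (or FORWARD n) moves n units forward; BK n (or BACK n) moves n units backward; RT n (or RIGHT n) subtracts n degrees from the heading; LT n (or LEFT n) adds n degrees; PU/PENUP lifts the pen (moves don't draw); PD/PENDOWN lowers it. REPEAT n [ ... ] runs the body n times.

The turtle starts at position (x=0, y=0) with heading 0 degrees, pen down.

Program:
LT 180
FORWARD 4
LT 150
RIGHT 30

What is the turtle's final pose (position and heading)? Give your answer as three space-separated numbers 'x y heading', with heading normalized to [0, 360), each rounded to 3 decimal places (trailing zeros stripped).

Executing turtle program step by step:
Start: pos=(0,0), heading=0, pen down
LT 180: heading 0 -> 180
FD 4: (0,0) -> (-4,0) [heading=180, draw]
LT 150: heading 180 -> 330
RT 30: heading 330 -> 300
Final: pos=(-4,0), heading=300, 1 segment(s) drawn

Answer: -4 0 300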